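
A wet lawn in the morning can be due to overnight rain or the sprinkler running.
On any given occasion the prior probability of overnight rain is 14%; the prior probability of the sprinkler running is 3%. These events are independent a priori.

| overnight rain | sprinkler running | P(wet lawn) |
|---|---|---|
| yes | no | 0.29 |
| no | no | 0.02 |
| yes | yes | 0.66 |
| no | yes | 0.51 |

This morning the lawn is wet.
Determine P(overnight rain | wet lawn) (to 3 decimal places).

Enumerate the 4 (overnight rain, sprinkler running) configurations and weight by the priors:
  P(wet lawn) = 0.02*0.86*0.97 + 0.51*0.86*0.03 + 0.29*0.14*0.97 + 0.66*0.14*0.03
        = 0.016684 + 0.013158 + 0.039382 + 0.002772 = 0.071996
Keeping only the overnight rain-present terms gives 0.042154, so
  P(overnight rain | wet lawn) = 0.042154 / 0.071996 ≈ 0.586

P(overnight rain | wet lawn) ≈ 0.586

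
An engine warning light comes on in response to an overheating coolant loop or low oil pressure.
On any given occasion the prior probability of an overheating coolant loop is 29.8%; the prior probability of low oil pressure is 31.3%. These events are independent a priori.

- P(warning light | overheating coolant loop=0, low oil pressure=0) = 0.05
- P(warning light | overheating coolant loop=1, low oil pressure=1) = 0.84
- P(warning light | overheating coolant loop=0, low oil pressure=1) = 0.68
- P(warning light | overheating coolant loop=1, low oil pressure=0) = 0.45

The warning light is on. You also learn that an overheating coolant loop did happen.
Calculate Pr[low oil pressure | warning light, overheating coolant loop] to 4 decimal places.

Pr[low oil pressure | warning light, overheating coolant loop] ≈ 0.4596

Weight on low oil pressure=true, given the evidence: 0.84×0.313 = 0.262920
The normalizing constant is 0.45×0.687 + 0.84×0.313 = 0.572070
P(low oil pressure | warning light, overheating coolant loop) = 0.262920/0.572070 ≈ 0.4596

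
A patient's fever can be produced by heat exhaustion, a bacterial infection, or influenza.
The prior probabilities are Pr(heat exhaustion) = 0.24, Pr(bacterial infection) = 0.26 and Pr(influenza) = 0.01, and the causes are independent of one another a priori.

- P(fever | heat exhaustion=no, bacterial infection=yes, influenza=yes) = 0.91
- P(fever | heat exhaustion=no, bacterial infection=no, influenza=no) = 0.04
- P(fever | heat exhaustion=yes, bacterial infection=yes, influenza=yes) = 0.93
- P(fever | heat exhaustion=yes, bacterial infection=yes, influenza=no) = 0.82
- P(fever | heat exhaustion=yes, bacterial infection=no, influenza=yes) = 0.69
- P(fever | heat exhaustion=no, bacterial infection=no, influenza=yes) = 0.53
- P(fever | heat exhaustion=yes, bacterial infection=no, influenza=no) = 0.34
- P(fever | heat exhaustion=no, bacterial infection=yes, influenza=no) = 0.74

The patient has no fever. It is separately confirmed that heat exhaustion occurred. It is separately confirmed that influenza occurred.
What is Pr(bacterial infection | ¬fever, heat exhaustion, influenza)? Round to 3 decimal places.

Pr(bacterial infection | ¬fever, heat exhaustion, influenza) ≈ 0.074

Numerator (weight on configurations with bacterial infection): 0.07×0.26 = 0.018200
Denominator P(¬fever | heat exhaustion, influenza): 0.31×0.74 + 0.07×0.26 = 0.247600
Posterior = 0.018200 / 0.247600 ≈ 0.074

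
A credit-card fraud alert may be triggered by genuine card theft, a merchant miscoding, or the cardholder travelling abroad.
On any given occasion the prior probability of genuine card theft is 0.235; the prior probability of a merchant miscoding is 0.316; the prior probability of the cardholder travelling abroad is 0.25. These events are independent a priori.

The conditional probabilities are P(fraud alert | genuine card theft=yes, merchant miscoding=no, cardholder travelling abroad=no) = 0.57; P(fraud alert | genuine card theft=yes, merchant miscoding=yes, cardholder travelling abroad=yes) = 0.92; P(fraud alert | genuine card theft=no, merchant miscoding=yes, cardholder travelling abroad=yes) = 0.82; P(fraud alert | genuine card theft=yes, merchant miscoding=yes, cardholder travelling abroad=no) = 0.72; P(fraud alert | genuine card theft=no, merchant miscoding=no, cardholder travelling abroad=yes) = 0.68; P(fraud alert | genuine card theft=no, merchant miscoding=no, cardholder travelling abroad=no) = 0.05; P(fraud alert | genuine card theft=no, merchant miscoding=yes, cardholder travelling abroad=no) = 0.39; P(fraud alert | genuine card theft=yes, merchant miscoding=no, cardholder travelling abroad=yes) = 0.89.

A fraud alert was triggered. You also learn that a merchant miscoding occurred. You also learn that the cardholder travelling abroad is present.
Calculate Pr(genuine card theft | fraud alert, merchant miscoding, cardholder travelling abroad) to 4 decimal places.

P(fraud alert | merchant miscoding, cardholder travelling abroad) = 0.82×0.765 + 0.92×0.235 = 0.627300 + 0.216200 = 0.843500
Of this, 0.216200 comes from 0.92×0.235 (the genuine card theft=true cases).
P(genuine card theft | fraud alert, merchant miscoding, cardholder travelling abroad) = 0.216200 / 0.843500 ≈ 0.2563

Pr(genuine card theft | fraud alert, merchant miscoding, cardholder travelling abroad) ≈ 0.2563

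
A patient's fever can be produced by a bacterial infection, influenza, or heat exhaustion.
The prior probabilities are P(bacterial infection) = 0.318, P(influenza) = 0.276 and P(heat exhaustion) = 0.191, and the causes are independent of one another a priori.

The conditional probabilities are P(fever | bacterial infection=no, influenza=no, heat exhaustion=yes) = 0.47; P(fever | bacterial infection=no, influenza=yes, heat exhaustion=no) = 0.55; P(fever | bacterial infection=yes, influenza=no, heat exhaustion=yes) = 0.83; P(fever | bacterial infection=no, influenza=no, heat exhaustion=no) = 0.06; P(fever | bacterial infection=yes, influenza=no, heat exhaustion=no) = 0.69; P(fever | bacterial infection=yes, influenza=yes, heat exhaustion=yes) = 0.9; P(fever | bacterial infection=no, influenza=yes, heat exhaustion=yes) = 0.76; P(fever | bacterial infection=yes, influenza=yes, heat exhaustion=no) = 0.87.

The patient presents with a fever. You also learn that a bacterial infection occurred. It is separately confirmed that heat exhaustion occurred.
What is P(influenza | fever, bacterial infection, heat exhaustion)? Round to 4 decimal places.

P(fever | bacterial infection, heat exhaustion) = 0.83×0.724 + 0.9×0.276 = 0.600920 + 0.248400 = 0.849320
The influenza-present share is 0.9×0.276 = 0.248400.
Hence the posterior is 0.248400/0.849320 ≈ 0.2925.

P(influenza | fever, bacterial infection, heat exhaustion) ≈ 0.2925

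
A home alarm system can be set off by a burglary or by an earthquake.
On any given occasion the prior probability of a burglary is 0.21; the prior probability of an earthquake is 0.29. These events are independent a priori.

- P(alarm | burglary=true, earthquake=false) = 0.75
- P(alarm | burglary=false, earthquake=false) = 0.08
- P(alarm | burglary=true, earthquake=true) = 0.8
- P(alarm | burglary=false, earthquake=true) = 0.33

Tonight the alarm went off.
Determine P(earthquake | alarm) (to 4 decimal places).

P(earthquake | alarm) ≈ 0.4424

P(alarm) = 0.08×0.79×0.71 + 0.33×0.79×0.29 + 0.75×0.21×0.71 + 0.8×0.21×0.29 = 0.044872 + 0.075603 + 0.111825 + 0.048720 = 0.281020
Restricting to configurations with earthquake present: 0.075603 + 0.048720 = 0.124323.
P(earthquake | alarm) = 0.124323 / 0.281020 ≈ 0.4424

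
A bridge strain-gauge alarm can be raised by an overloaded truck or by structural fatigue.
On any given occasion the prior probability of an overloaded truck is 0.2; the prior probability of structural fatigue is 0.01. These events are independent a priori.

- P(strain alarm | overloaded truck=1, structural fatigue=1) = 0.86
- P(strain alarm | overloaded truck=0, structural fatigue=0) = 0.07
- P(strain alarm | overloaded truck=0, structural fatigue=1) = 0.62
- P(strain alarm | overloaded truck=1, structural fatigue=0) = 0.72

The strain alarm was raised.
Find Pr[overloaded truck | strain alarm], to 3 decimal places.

P(strain alarm) = 0.07×0.8×0.99 + 0.62×0.8×0.01 + 0.72×0.2×0.99 + 0.86×0.2×0.01 = 0.055440 + 0.004960 + 0.142560 + 0.001720 = 0.204680
The overloaded truck-present share is 0.142560 + 0.001720 = 0.144280.
Hence the posterior is 0.144280/0.204680 ≈ 0.705.

Pr[overloaded truck | strain alarm] ≈ 0.705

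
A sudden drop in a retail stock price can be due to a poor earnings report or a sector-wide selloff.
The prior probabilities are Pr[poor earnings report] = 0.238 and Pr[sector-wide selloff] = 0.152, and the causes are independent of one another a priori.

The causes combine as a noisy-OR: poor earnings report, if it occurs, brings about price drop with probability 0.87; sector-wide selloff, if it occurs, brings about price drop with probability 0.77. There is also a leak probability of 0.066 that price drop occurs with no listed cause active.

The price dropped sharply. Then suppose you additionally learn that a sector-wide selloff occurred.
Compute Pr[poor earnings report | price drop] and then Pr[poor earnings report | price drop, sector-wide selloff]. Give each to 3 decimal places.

Pr[poor earnings report | price drop] ≈ 0.614; Pr[poor earnings report | price drop, sector-wide selloff] ≈ 0.279

Under noisy-OR, P(price drop | causes) = 1 − (1−0.066)·∏(1−qᵢ) over the active causes.
P(price drop) = 0.066×0.762×0.848 + 0.78518×0.762×0.152 + 0.87858×0.238×0.848 + 0.972073×0.238×0.152 = 0.042648 + 0.090943 + 0.177319 + 0.035166 = 0.346076
The poor earnings report-present share is 0.177319 + 0.035166 = 0.212485.
P(poor earnings report | price drop) = 0.212485 / 0.346076 ≈ 0.614

Now also conditioning on sector-wide selloff=true:
P(price drop | sector-wide selloff) = 0.78518*0.762 + 0.972073*0.238 = 0.598307 + 0.231353 = 0.829660
Restricting to configurations with poor earnings report present: 0.972073*0.238 = 0.231353.
Hence the posterior is 0.231353/0.829660 ≈ 0.279.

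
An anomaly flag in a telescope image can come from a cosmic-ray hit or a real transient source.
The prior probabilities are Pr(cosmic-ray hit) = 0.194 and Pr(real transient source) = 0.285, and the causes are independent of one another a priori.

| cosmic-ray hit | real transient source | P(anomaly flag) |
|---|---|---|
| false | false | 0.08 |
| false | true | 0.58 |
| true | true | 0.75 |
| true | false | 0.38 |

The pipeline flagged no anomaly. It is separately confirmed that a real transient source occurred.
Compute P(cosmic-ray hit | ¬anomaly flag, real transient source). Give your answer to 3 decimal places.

P(cosmic-ray hit | ¬anomaly flag, real transient source) ≈ 0.125

For the numerator, keep only cosmic-ray hit=true terms: 0.25*0.194 = 0.048500
Denominator P(¬anomaly flag | real transient source): 0.42*0.806 + 0.25*0.194 = 0.387020
Posterior = 0.048500 / 0.387020 ≈ 0.125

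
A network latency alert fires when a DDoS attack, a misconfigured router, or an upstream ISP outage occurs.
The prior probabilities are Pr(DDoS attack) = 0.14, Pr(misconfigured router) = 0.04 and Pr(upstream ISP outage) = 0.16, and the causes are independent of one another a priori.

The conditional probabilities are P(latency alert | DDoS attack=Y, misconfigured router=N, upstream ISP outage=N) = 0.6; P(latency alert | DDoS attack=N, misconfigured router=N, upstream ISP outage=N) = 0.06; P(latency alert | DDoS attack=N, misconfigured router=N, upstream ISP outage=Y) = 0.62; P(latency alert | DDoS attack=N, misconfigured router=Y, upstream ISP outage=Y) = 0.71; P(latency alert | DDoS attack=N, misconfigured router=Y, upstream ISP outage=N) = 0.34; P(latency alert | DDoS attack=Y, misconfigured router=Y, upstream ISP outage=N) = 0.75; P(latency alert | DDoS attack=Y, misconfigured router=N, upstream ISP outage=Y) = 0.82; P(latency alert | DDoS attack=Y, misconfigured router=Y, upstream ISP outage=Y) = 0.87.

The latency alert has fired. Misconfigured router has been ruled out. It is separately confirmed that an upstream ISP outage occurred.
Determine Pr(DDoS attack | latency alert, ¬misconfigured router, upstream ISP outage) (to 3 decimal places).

Sum P(latency alert|·) weighted by the priors over both values of DDoS attack:
  P(latency alert | ¬misconfigured router, upstream ISP outage) = 0.62*0.86 + 0.82*0.14
        = 0.533200 + 0.114800 = 0.648000
Configurations with DDoS attack contribute 0.114800, so
  P(DDoS attack | latency alert, ¬misconfigured router, upstream ISP outage) = 0.114800 / 0.648000 ≈ 0.177

Pr(DDoS attack | latency alert, ¬misconfigured router, upstream ISP outage) ≈ 0.177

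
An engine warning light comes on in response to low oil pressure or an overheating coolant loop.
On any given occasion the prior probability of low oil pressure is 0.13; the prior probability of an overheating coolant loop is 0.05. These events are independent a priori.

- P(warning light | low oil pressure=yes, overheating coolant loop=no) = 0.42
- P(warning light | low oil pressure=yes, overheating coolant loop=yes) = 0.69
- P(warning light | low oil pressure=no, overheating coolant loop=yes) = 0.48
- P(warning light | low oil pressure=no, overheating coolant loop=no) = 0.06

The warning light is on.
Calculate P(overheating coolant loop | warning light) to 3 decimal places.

P(overheating coolant loop | warning light) ≈ 0.200

Sum P(warning light|·) weighted by the priors over the 4 (low oil pressure, overheating coolant loop) configurations:
  P(warning light) = 0.06×0.87×0.95 + 0.48×0.87×0.05 + 0.42×0.13×0.95 + 0.69×0.13×0.05
        = 0.049590 + 0.020880 + 0.051870 + 0.004485 = 0.126825
Keeping only the overheating coolant loop-present terms gives 0.025365, so
  P(overheating coolant loop | warning light) = 0.025365 / 0.126825 ≈ 0.200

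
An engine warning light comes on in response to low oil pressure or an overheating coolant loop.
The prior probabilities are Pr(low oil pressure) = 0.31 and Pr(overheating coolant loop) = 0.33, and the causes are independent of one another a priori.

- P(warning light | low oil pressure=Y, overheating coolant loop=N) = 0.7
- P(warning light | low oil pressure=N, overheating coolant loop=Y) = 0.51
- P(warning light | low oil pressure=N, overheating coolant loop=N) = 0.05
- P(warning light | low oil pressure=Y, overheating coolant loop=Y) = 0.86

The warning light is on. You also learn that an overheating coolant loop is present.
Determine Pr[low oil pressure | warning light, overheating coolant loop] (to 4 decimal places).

Pr[low oil pressure | warning light, overheating coolant loop] ≈ 0.4310

P(warning light | overheating coolant loop) = 0.51*0.69 + 0.86*0.31 = 0.351900 + 0.266600 = 0.618500
Restricting to configurations with low oil pressure present: 0.86*0.31 = 0.266600.
Hence the posterior is 0.266600/0.618500 ≈ 0.4310.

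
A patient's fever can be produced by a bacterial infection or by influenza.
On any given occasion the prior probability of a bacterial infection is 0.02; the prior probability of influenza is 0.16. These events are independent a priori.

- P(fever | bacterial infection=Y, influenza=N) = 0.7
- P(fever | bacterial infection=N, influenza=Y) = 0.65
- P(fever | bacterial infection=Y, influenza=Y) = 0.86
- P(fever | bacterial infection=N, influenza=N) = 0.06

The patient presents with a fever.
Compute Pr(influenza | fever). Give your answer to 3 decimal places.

Enumerate the 4 (bacterial infection, influenza) configurations and weight by the priors:
  P(fever) = 0.06*0.98*0.84 + 0.65*0.98*0.16 + 0.7*0.02*0.84 + 0.86*0.02*0.16
        = 0.049392 + 0.101920 + 0.011760 + 0.002752 = 0.165824
Keeping only the influenza-present terms gives 0.104672, so
  P(influenza | fever) = 0.104672 / 0.165824 ≈ 0.631

Pr(influenza | fever) ≈ 0.631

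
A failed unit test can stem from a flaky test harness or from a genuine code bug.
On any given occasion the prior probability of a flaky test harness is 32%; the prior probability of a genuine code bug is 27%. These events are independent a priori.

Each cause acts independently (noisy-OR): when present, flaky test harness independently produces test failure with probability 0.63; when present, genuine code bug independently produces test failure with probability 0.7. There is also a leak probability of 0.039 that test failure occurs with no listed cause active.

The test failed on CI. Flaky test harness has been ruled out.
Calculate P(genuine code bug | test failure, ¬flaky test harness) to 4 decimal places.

Under noisy-OR, P(test failure | causes) = 1 − (1−0.039)·∏(1−qᵢ) over the active causes.
Weight on genuine code bug=true, given the evidence: 0.7117·0.27 = 0.192159
The normalizing constant is 0.039·0.73 + 0.7117·0.27 = 0.220629
P(genuine code bug | test failure, ¬flaky test harness) = 0.192159/0.220629 ≈ 0.8710

P(genuine code bug | test failure, ¬flaky test harness) ≈ 0.8710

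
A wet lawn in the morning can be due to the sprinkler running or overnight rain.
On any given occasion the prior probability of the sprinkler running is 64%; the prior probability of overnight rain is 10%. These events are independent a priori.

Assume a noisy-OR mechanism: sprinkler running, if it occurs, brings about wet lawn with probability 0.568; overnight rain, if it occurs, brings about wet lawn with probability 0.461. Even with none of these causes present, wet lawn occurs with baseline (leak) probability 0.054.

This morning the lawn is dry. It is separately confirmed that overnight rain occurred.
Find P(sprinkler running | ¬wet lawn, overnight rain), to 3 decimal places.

Under noisy-OR, P(wet lawn | causes) = 1 − (1−0.054)·∏(1−qᵢ) over the active causes.
P(¬wet lawn | overnight rain) = 0.509894·0.36 + 0.220274·0.64 = 0.183562 + 0.140975 = 0.324537
The sprinkler running-present share is 0.220274·0.64 = 0.140975.
P(sprinkler running | ¬wet lawn, overnight rain) = 0.140975 / 0.324537 ≈ 0.434

P(sprinkler running | ¬wet lawn, overnight rain) ≈ 0.434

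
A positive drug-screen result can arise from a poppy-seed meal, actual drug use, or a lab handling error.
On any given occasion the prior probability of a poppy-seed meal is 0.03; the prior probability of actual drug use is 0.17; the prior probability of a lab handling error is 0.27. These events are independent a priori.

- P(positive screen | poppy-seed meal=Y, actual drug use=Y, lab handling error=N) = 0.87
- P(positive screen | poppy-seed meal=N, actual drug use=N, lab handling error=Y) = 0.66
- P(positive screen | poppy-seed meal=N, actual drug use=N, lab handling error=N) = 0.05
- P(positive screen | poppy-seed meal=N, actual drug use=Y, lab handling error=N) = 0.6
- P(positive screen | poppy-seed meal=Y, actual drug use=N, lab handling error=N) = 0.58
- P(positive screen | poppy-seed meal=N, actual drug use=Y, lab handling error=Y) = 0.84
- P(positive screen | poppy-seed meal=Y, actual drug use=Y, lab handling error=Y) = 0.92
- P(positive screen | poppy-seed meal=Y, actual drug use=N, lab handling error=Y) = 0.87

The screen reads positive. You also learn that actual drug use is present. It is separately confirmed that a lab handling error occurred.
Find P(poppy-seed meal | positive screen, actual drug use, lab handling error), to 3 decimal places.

P(poppy-seed meal | positive screen, actual drug use, lab handling error) ≈ 0.033

P(positive screen | actual drug use, lab handling error) = 0.84·0.97 + 0.92·0.03 = 0.814800 + 0.027600 = 0.842400
Restricting to configurations with poppy-seed meal present: 0.92·0.03 = 0.027600.
Hence the posterior is 0.027600/0.842400 ≈ 0.033.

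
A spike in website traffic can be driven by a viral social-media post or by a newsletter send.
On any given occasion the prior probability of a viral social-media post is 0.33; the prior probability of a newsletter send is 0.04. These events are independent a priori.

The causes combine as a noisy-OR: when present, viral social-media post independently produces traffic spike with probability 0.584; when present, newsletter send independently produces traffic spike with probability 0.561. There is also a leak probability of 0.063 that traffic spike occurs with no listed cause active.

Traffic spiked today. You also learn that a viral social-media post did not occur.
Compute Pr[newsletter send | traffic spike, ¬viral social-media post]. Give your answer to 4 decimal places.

Pr[newsletter send | traffic spike, ¬viral social-media post] ≈ 0.2802

Under noisy-OR, P(traffic spike | causes) = 1 − (1−0.063)·∏(1−qᵢ) over the active causes.
Sum P(traffic spike|·) weighted by the priors over both values of newsletter send:
  P(traffic spike | ¬viral social-media post) = 0.063·0.96 + 0.588657·0.04
        = 0.060480 + 0.023546 = 0.084026
Configurations with newsletter send contribute 0.023546, so
  P(newsletter send | traffic spike, ¬viral social-media post) = 0.023546 / 0.084026 ≈ 0.2802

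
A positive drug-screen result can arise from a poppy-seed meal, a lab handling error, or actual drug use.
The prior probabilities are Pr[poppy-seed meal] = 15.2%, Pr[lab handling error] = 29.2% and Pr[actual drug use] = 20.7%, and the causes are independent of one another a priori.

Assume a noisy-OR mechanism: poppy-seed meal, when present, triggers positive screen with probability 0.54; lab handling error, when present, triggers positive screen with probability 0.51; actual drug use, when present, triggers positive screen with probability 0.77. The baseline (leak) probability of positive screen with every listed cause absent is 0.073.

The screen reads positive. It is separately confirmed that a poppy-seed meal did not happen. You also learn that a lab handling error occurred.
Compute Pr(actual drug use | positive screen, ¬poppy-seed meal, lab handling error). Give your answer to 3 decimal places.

Pr(actual drug use | positive screen, ¬poppy-seed meal, lab handling error) ≈ 0.300

Under noisy-OR, P(positive screen | causes) = 1 − (1−0.073)·∏(1−qᵢ) over the active causes.
P(positive screen | ¬poppy-seed meal, lab handling error) = 0.54577*0.793 + 0.895527*0.207 = 0.432796 + 0.185374 = 0.618170
The actual drug use-present share is 0.895527*0.207 = 0.185374.
So P(actual drug use | positive screen, ¬poppy-seed meal, lab handling error) = 0.185374/0.618170 ≈ 0.300.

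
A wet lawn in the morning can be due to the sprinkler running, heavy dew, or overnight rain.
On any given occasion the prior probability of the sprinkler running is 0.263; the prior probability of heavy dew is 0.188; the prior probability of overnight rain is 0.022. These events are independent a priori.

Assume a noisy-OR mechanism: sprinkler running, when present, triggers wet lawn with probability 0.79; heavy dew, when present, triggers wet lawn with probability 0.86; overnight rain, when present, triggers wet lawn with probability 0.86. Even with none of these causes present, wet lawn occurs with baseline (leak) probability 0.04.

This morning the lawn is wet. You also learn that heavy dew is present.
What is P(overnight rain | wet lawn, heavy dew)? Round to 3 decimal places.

Under noisy-OR, P(wet lawn | causes) = 1 − (1−0.04)·∏(1−qᵢ) over the active causes.
P(wet lawn | heavy dew) = 0.8656×0.737×0.978 + 0.981184×0.737×0.022 + 0.971776×0.263×0.978 + 0.996049×0.263×0.022 = 0.623912 + 0.015909 + 0.249954 + 0.005763 = 0.895538
Of this, 0.021672 comes from 0.015909 + 0.005763 (the overnight rain=true cases).
Hence the posterior is 0.021672/0.895538 ≈ 0.024.

P(overnight rain | wet lawn, heavy dew) ≈ 0.024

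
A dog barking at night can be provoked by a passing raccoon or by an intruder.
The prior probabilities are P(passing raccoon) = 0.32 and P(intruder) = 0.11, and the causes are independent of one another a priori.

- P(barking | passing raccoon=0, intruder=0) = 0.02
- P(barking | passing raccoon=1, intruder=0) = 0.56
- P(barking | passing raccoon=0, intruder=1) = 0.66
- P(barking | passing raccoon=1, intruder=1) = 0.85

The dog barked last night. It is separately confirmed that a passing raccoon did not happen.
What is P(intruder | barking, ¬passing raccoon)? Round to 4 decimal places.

P(intruder | barking, ¬passing raccoon) ≈ 0.8031

P(barking | ¬passing raccoon) = 0.02·0.89 + 0.66·0.11 = 0.017800 + 0.072600 = 0.090400
Of this, 0.072600 comes from 0.66·0.11 (the intruder=true cases).
Hence the posterior is 0.072600/0.090400 ≈ 0.8031.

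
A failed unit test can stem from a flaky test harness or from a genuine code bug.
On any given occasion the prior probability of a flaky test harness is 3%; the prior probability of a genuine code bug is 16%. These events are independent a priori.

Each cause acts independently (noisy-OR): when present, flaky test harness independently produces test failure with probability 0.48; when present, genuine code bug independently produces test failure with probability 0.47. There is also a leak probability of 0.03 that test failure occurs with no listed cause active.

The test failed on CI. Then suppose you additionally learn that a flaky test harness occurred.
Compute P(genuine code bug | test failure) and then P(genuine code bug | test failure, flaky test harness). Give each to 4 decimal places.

Under noisy-OR, P(test failure | causes) = 1 − (1−0.03)·∏(1−qᵢ) over the active causes.
Numerator (weight on configurations with genuine code bug): 0.075412 + 0.003517 = 0.078929
Denominator P(test failure): 0.03×0.97×0.84 + 0.4859×0.97×0.16 + 0.4956×0.03×0.84 + 0.732668×0.03×0.16 = 0.115862
P(genuine code bug | test failure) = 0.078929/0.115862 ≈ 0.6812

Now also conditioning on flaky test harness=true:
P(test failure | flaky test harness) = 0.4956×0.84 + 0.732668×0.16 = 0.416304 + 0.117227 = 0.533531
The genuine code bug-present share is 0.732668×0.16 = 0.117227.
P(genuine code bug | test failure, flaky test harness) = 0.117227 / 0.533531 ≈ 0.2197

P(genuine code bug | test failure) ≈ 0.6812; P(genuine code bug | test failure, flaky test harness) ≈ 0.2197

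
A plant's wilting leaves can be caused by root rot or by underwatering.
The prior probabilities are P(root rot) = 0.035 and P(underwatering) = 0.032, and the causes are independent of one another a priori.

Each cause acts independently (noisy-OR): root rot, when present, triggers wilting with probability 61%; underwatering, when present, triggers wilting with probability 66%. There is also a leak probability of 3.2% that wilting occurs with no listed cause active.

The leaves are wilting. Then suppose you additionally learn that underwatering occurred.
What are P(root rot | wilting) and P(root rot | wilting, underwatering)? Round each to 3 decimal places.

P(root rot | wilting) ≈ 0.304; P(root rot | wilting, underwatering) ≈ 0.045

Under noisy-OR, P(wilting | causes) = 1 − (1−0.032)·∏(1−qᵢ) over the active causes.
By total probability over the 4 (root rot, underwatering) configurations:
  P(wilting) = 0.032*0.965*0.968 + 0.67088*0.965*0.032 + 0.62248*0.035*0.968 + 0.871643*0.035*0.032
        = 0.029892 + 0.020717 + 0.021090 + 0.000976 = 0.072675
Configurations with root rot contribute 0.022066, so
  P(root rot | wilting) = 0.022066 / 0.072675 ≈ 0.304

Now also conditioning on underwatering=true:
By total probability over both values of root rot:
  P(wilting | underwatering) = 0.67088×0.965 + 0.871643×0.035
        = 0.647399 + 0.030508 = 0.677907
Configurations with root rot contribute 0.030508, so
  P(root rot | wilting, underwatering) = 0.030508 / 0.677907 ≈ 0.045
The drop from 0.304 to 0.045 is the explaining-away (discounting) effect.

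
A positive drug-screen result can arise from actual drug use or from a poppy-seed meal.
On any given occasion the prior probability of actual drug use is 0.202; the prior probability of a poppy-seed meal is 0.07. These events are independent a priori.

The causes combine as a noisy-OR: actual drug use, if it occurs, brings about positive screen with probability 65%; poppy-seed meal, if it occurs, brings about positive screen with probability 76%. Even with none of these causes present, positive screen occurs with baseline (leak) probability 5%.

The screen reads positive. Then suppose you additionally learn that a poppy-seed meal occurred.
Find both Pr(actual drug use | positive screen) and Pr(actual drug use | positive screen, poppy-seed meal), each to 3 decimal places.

Pr(actual drug use | positive screen) ≈ 0.633; Pr(actual drug use | positive screen, poppy-seed meal) ≈ 0.232

Under noisy-OR, P(positive screen | causes) = 1 − (1−0.05)·∏(1−qᵢ) over the active causes.
P(positive screen) = 0.05*0.798*0.93 + 0.772*0.798*0.07 + 0.6675*0.202*0.93 + 0.9202*0.202*0.07 = 0.037107 + 0.043124 + 0.125397 + 0.013012 = 0.218640
Restricting to configurations with actual drug use present: 0.125397 + 0.013012 = 0.138409.
Hence the posterior is 0.138409/0.218640 ≈ 0.633.

Now condition on the additional information:
Sum P(positive screen|·) weighted by the priors over both values of actual drug use:
  P(positive screen | poppy-seed meal) = 0.772*0.798 + 0.9202*0.202
        = 0.616056 + 0.185880 = 0.801936
Configurations with actual drug use contribute 0.185880, so
  P(actual drug use | positive screen, poppy-seed meal) = 0.185880 / 0.801936 ≈ 0.232
The drop from 0.633 to 0.232 is the explaining-away (discounting) effect.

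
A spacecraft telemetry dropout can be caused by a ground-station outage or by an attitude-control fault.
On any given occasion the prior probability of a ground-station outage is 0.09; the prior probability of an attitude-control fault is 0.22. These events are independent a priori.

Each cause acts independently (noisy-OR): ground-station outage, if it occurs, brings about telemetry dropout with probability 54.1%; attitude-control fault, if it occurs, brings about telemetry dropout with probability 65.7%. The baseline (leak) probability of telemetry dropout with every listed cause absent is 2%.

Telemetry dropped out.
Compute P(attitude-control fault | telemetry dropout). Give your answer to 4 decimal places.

P(attitude-control fault | telemetry dropout) ≈ 0.7391

Under noisy-OR, P(telemetry dropout | causes) = 1 − (1−0.02)·∏(1−qᵢ) over the active causes.
P(telemetry dropout) = 0.02×0.91×0.78 + 0.66386×0.91×0.22 + 0.55018×0.09×0.78 + 0.845712×0.09×0.22 = 0.014196 + 0.132905 + 0.038623 + 0.016745 = 0.202469
Of this, 0.149650 comes from 0.132905 + 0.016745 (the attitude-control fault=true cases).
So P(attitude-control fault | telemetry dropout) = 0.149650/0.202469 ≈ 0.7391.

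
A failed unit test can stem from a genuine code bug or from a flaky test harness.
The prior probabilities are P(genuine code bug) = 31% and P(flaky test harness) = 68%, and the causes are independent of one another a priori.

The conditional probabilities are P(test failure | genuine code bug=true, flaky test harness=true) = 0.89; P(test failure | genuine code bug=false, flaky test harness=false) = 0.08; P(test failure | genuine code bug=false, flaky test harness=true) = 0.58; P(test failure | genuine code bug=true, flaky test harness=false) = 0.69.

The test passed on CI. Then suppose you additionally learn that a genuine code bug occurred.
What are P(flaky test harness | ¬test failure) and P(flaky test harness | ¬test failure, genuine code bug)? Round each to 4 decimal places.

Numerator (weight on configurations with flaky test harness): 0.197064 + 0.023188 = 0.220252
Normalizer over all consistent configurations: 0.92×0.69×0.32 + 0.42×0.69×0.68 + 0.31×0.31×0.32 + 0.11×0.31×0.68 = 0.454140
Posterior = 0.220252 / 0.454140 ≈ 0.4850

Now also conditioning on genuine code bug=true:
Numerator (weight on configurations with flaky test harness): 0.11×0.68 = 0.074800
Denominator P(¬test failure | genuine code bug): 0.31×0.32 + 0.11×0.68 = 0.174000
P(flaky test harness | ¬test failure, genuine code bug) = 0.074800/0.174000 ≈ 0.4299

P(flaky test harness | ¬test failure) ≈ 0.4850; P(flaky test harness | ¬test failure, genuine code bug) ≈ 0.4299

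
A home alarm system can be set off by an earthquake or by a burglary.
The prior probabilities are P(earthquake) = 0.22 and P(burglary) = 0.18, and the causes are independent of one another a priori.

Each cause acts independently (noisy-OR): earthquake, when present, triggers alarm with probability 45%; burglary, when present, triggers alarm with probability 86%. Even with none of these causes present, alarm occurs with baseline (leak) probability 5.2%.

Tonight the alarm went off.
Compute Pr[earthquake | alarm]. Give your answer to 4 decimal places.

Under noisy-OR, P(alarm | causes) = 1 − (1−0.052)·∏(1−qᵢ) over the active causes.
P(alarm) = 0.052×0.78×0.82 + 0.86728×0.78×0.18 + 0.4786×0.22×0.82 + 0.927004×0.22×0.18 = 0.033259 + 0.121766 + 0.086339 + 0.036709 = 0.278073
The earthquake-present share is 0.086339 + 0.036709 = 0.123048.
P(earthquake | alarm) = 0.123048 / 0.278073 ≈ 0.4425

Pr[earthquake | alarm] ≈ 0.4425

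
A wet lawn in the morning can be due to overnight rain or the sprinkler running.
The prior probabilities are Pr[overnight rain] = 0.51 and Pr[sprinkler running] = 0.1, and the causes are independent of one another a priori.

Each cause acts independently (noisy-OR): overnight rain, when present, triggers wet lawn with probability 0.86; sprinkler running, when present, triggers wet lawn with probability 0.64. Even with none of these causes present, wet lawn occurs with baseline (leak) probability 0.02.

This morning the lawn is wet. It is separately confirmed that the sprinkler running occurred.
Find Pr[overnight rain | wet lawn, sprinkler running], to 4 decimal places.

Pr[overnight rain | wet lawn, sprinkler running] ≈ 0.6045

Under noisy-OR, P(wet lawn | causes) = 1 − (1−0.02)·∏(1−qᵢ) over the active causes.
Enumerate both values of overnight rain and weight by the priors:
  P(wet lawn | sprinkler running) = 0.6472·0.49 + 0.950608·0.51
        = 0.317128 + 0.484810 = 0.801938
Configurations with overnight rain contribute 0.484810, so
  P(overnight rain | wet lawn, sprinkler running) = 0.484810 / 0.801938 ≈ 0.6045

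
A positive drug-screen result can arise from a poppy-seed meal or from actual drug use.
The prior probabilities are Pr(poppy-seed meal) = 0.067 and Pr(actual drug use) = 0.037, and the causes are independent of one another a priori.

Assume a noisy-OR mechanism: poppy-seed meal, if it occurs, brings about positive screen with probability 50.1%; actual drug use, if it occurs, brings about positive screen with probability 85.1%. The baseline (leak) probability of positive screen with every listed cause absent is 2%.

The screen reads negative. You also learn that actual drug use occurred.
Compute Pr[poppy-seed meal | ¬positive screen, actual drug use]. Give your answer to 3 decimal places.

Pr[poppy-seed meal | ¬positive screen, actual drug use] ≈ 0.035

Under noisy-OR, P(positive screen | causes) = 1 − (1−0.02)·∏(1−qᵢ) over the active causes.
P(¬positive screen | actual drug use) = 0.14602*0.933 + 0.072864*0.067 = 0.136237 + 0.004882 = 0.141119
Restricting to configurations with poppy-seed meal present: 0.072864*0.067 = 0.004882.
So P(poppy-seed meal | ¬positive screen, actual drug use) = 0.004882/0.141119 ≈ 0.035.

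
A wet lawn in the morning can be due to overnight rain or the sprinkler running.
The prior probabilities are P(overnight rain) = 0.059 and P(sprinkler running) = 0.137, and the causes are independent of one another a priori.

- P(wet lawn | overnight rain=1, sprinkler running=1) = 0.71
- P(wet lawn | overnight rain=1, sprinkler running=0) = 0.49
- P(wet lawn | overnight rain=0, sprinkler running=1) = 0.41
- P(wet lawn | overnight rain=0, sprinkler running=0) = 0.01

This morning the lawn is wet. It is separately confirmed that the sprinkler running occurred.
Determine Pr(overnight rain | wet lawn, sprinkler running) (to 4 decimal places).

Weight on overnight rain=true, given the evidence: 0.71×0.059 = 0.041890
Denominator P(wet lawn | sprinkler running): 0.41×0.941 + 0.71×0.059 = 0.427700
Posterior = 0.041890 / 0.427700 ≈ 0.0979

Pr(overnight rain | wet lawn, sprinkler running) ≈ 0.0979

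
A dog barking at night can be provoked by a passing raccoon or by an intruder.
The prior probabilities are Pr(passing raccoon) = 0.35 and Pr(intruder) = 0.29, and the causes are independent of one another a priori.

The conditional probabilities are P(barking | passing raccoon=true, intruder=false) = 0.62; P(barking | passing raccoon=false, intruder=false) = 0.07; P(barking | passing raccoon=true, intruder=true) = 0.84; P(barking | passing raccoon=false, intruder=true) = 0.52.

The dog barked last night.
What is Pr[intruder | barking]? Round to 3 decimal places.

Pr[intruder | barking] ≈ 0.496

By total probability over the 4 (passing raccoon, intruder) configurations:
  P(barking) = 0.07×0.65×0.71 + 0.52×0.65×0.29 + 0.62×0.35×0.71 + 0.84×0.35×0.29
        = 0.032305 + 0.098020 + 0.154070 + 0.085260 = 0.369655
The terms with intruder present sum to 0.183280, so
  P(intruder | barking) = 0.183280 / 0.369655 ≈ 0.496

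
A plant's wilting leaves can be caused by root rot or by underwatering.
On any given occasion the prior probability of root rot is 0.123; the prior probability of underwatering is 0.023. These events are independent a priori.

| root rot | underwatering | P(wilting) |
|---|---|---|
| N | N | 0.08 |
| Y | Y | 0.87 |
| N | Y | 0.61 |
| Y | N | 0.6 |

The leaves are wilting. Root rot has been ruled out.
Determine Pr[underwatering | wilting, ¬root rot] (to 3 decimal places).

Pr[underwatering | wilting, ¬root rot] ≈ 0.152

By total probability over both values of underwatering:
  P(wilting | ¬root rot) = 0.08×0.977 + 0.61×0.023
        = 0.078160 + 0.014030 = 0.092190
Keeping only the underwatering-present terms gives 0.014030, so
  P(underwatering | wilting, ¬root rot) = 0.014030 / 0.092190 ≈ 0.152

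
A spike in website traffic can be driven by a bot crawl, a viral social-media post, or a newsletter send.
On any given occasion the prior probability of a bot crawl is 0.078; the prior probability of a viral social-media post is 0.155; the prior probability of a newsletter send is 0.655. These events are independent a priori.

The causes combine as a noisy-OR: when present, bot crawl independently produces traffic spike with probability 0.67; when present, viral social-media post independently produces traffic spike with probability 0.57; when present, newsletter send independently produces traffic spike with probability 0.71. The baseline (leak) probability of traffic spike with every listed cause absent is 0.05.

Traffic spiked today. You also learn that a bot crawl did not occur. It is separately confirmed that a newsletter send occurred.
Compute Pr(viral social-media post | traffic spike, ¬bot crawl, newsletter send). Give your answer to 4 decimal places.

Pr(viral social-media post | traffic spike, ¬bot crawl, newsletter send) ≈ 0.1825

Under noisy-OR, P(traffic spike | causes) = 1 − (1−0.05)·∏(1−qᵢ) over the active causes.
Enumerate both values of viral social-media post and weight by the priors:
  P(traffic spike | ¬bot crawl, newsletter send) = 0.7245·0.845 + 0.881535·0.155
        = 0.612202 + 0.136638 = 0.748840
Configurations with viral social-media post contribute 0.136638, so
  P(viral social-media post | traffic spike, ¬bot crawl, newsletter send) = 0.136638 / 0.748840 ≈ 0.1825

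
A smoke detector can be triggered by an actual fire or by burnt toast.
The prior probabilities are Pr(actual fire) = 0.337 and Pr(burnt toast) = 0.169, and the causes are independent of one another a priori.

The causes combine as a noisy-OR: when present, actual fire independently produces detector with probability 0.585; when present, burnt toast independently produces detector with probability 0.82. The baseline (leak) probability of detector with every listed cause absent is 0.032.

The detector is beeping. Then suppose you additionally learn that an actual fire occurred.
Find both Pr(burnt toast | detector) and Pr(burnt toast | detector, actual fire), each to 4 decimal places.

Pr(burnt toast | detector) ≈ 0.4398; Pr(burnt toast | detector, actual fire) ≈ 0.2397

Under noisy-OR, P(detector | causes) = 1 − (1−0.032)·∏(1−qᵢ) over the active causes.
P(detector) = 0.032·0.663·0.831 + 0.82576·0.663·0.169 + 0.59828·0.337·0.831 + 0.92769·0.337·0.169 = 0.017630 + 0.092524 + 0.167547 + 0.052835 = 0.330536
The burnt toast-present share is 0.092524 + 0.052835 = 0.145359.
So P(burnt toast | detector) = 0.145359/0.330536 ≈ 0.4398.

Now condition on the additional information:
Enumerate both values of burnt toast and weight by the priors:
  P(detector | actual fire) = 0.59828·0.831 + 0.92769·0.169
        = 0.497171 + 0.156780 = 0.653951
Configurations with burnt toast contribute 0.156780, so
  P(burnt toast | detector, actual fire) = 0.156780 / 0.653951 ≈ 0.2397
Conditioning on actual fire lowers the posterior on burnt toast: the classic explaining-away effect in a common-effect structure.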